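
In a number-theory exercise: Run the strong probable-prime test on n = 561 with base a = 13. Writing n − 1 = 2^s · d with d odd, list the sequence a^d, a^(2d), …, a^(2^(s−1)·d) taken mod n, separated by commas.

n − 1 = 560 = 2^4 · 35, so s = 4 and d = 35.
x_0 = 13^35 mod 561 = 208.
x_1 = 208^2 mod 561 = 67.
x_2 = 67^2 mod 561 = 1.
x_3 = 1^2 mod 561 = 1.

208, 67, 1, 1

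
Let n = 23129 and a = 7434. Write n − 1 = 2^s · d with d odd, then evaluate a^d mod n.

21742

n − 1 = 23128 = 2^3 · 2891, so s = 3 and d = 2891.
7434^2891 mod 23129 = 21742.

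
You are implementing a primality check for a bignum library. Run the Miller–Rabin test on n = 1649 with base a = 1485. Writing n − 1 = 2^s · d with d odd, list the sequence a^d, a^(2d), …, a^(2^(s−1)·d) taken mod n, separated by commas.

n − 1 = 1648 = 2^4 · 103, so s = 4 and d = 103.
x_0 = 1485^103 mod 1649 = 439.
x_1 = 439^2 mod 1649 = 1437.
x_2 = 1437^2 mod 1649 = 421.
x_3 = 421^2 mod 1649 = 798.

439, 1437, 421, 798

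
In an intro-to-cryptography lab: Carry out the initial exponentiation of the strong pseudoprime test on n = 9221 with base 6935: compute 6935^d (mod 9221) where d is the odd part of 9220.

n − 1 = 9220 = 2^2 · 2305, so s = 2 and d = 2305.
By repeated squaring, 6935^2305 ≡ 1 (mod 9221).

1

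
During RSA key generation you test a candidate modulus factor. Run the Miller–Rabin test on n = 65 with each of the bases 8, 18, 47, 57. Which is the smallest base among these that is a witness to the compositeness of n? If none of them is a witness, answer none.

n − 1 = 64 = 2^6 · 1, so s = 6 and d = 1.
Base 8: x_0 = 8^1 mod 65 = 8. x_0 is neither 1 nor 64, so continue squaring. x_1 = 8^2 mod 65 = 64. x_1 ≡ −1, so 8 is not a witness.
Base 18: x_0 = 18^1 mod 65 = 18. x_0 is neither 1 nor 64, so continue squaring. x_1 = 18^2 mod 65 = 64. x_1 ≡ −1, so 18 is not a witness.
Base 47: x_0 = 47^1 mod 65 = 47. x_0 is neither 1 nor 64, so continue squaring. x_1 = 47^2 mod 65 = 64. x_1 ≡ −1, so 47 is not a witness.
Base 57: x_0 = 57^1 mod 65 = 57. x_0 is neither 1 nor 64, so continue squaring. x_1 = 57^2 mod 65 = 64. x_1 ≡ −1, so 57 is not a witness.
No listed base is a witness for 65.

none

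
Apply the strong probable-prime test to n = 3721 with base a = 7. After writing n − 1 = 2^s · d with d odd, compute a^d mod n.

n − 1 = 3720 = 2^3 · 465, so s = 3 and d = 465.
7^465 mod 3721 = 3405.

3405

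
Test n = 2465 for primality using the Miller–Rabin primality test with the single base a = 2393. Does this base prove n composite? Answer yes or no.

no

n − 1 = 2464 = 2^5 · 77, so s = 5 and d = 77.
x_0 = 2393^77 mod 2465 = 1288.
x_0 is neither 1 nor 2464, so continue squaring.
x_1 = 1288^2 mod 2465 = 2464.
x_1 ≡ −1, so 2393 is not a witness.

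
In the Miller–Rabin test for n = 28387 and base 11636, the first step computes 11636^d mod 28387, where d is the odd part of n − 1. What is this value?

1

n − 1 = 28386 = 2^1 · 14193, so s = 1 and d = 14193.
Repeated squaring mod 28387: 11636^1 ≡ 11636, 11636^2 ≡ 18893, 11636^4 ≡ 7311, 11636^8 ≡ 26387, 11636^16 ≡ 25820, 11636^32 ≡ 3705, 11636^64 ≡ 16104, 11636^128 ≡ 23571, 11636^256 ≡ 1677, 11636^512 ≡ 2016, 11636^1024 ≡ 4915, 11636^2048 ≡ 28275, 11636^4096 ≡ 12544, 11636^8192 ≡ 2795.
14193 = 8192 + 4096 + 1024 + 512 + 256 + 64 + 32 + 16 + 1, so 11636^14193 ≡ 2795·12544·4915·2016·1677·16104·3705·25820·11636 ≡ 1 (mod 28387).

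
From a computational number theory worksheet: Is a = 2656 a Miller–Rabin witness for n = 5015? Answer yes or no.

yes

n − 1 = 5014 = 2^1 · 2507, so s = 1 and d = 2507.
Repeated squaring mod 5015: 2656^1 ≡ 2656, 2656^2 ≡ 3246, 2656^4 ≡ 1, 2656^8 ≡ 1, 2656^16 ≡ 1, 2656^32 ≡ 1, 2656^64 ≡ 1, 2656^128 ≡ 1, 2656^256 ≡ 1, 2656^512 ≡ 1, 2656^1024 ≡ 1, 2656^2048 ≡ 1.
2507 = 2048 + 256 + 128 + 64 + 8 + 2 + 1, so 2656^2507 ≡ 1·1·1·1·1·3246·2656 ≡ 591 (mod 5015).
x_0 = 2656^2507 mod 5015 = 591.
x_0 ∉ {1, 5014} and s = 1, so 2656 is a Miller–Rabin witness and 5015 is composite.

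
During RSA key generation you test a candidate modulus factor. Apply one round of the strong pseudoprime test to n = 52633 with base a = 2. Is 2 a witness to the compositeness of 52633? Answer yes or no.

n − 1 = 52632 = 2^3 · 6579, so s = 3 and d = 6579.
x_0 = 2^6579 mod 52633 = 1.
x_0 = 1, so 2 is not a witness.

no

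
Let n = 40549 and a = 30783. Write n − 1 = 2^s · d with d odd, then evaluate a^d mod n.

24889

n − 1 = 40548 = 2^2 · 10137, so s = 2 and d = 10137.
30783^10137 mod 40549 = 24889.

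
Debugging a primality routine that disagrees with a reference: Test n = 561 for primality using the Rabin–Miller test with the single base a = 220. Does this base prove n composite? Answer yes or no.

n − 1 = 560 = 2^4 · 35, so s = 4 and d = 35.
x_0 = 220^35 mod 561 = 220.
x_0 is neither 1 nor 560, so continue squaring.
x_1 = 220^2 mod 561 = 154.
x_2 = 154^2 mod 561 = 154.
x_3 = 154^2 mod 561 = 154.
Reached i = s−1 = 3 without hitting −1: 220 is a Miller–Rabin witness and 561 is composite.

yes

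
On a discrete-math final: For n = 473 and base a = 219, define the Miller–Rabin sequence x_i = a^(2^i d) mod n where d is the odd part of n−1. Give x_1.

441

n − 1 = 472 = 2^3 · 59, so s = 3 and d = 59.
Repeated squaring mod 473: 219^1 ≡ 219, 219^2 ≡ 188, 219^4 ≡ 342, 219^8 ≡ 133, 219^16 ≡ 188, 219^32 ≡ 342.
59 = 32 + 16 + 8 + 2 + 1, so 219^59 ≡ 342·188·133·188·219 ≡ 21 (mod 473).
x_0 = 21.
x_1 = 21^2 mod 473 = 441.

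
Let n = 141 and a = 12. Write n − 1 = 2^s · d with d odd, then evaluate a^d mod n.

24

n − 1 = 140 = 2^2 · 35, so s = 2 and d = 35.
12^35 mod 141 = 24.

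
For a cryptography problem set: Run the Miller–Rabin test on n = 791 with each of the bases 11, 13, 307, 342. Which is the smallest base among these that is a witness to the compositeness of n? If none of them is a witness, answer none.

n − 1 = 790 = 2^1 · 395, so s = 1 and d = 395.
Base 11: x_0 = 11^395 mod 791 = 653. x_0 ∉ {1, 790} and s = 1, so 11 is a Miller–Rabin witness and 791 is composite.
Base 13: x_0 = 13^395 mod 791 = 615. x_0 ∉ {1, 790} and s = 1, so 13 is a Miller–Rabin witness and 791 is composite.
Base 307: x_0 = 307^395 mod 791 = 454. x_0 ∉ {1, 790} and s = 1, so 307 is a Miller–Rabin witness and 791 is composite.
Base 342: x_0 = 342^395 mod 791 = 538. x_0 ∉ {1, 790} and s = 1, so 342 is a Miller–Rabin witness and 791 is composite.
The smallest witness among the given bases is 11.

11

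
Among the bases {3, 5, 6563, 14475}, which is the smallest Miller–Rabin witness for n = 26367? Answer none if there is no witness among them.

n − 1 = 26366 = 2^1 · 13183, so s = 1 and d = 13183.
Base 3: x_0 = 3^13183 mod 26367 = 14745. x_0 ∉ {1, 26366} and s = 1, so 3 is a Miller–Rabin witness and 26367 is composite.
Base 5: x_0 = 5^13183 mod 26367 = 2336. x_0 ∉ {1, 26366} and s = 1, so 5 is a Miller–Rabin witness and 26367 is composite.
Base 6563: x_0 = 6563^13183 mod 26367 = 15743. x_0 ∉ {1, 26366} and s = 1, so 6563 is a Miller–Rabin witness and 26367 is composite.
Base 14475: x_0 = 14475^13183 mod 26367 = 23781. x_0 ∉ {1, 26366} and s = 1, so 14475 is a Miller–Rabin witness and 26367 is composite.
The smallest witness among the given bases is 3.

3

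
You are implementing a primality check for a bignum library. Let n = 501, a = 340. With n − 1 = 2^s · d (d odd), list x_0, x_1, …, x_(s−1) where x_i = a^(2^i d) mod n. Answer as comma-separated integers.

196, 340

n − 1 = 500 = 2^2 · 125, so s = 2 and d = 125.
x_0 = 340^125 mod 501 = 196.
x_1 = 196^2 mod 501 = 340.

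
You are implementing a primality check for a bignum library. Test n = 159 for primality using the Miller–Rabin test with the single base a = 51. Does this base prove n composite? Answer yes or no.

yes

n − 1 = 158 = 2^1 · 79, so s = 1 and d = 79.
x_0 = 51^79 mod 159 = 108.
x_0 ∉ {1, 158} and s = 1, so 51 is a Miller–Rabin witness and 159 is composite.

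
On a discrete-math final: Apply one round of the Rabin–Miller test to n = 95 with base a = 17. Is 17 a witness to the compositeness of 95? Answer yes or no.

n − 1 = 94 = 2^1 · 47, so s = 1 and d = 47.
x_0 = 17^47 mod 95 = 23.
x_0 ∉ {1, 94} and s = 1, so 17 is a Miller–Rabin witness and 95 is composite.

yes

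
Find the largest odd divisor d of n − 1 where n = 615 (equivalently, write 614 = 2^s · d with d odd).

307

Halving: 614 → 307; 307 is odd.
So 614 = 2^1 · 307.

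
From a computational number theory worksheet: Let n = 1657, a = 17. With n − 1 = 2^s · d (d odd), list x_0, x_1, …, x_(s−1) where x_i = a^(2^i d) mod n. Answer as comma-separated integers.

n − 1 = 1656 = 2^3 · 207, so s = 3 and d = 207.
x_0 = 17^207 mod 1657 = 1.
x_1 = 1^2 mod 1657 = 1.
x_2 = 1^2 mod 1657 = 1.

1, 1, 1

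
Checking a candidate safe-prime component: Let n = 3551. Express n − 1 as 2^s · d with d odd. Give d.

1775

Halving: 3550 → 1775; 1775 is odd.
So 3550 = 2^1 · 1775.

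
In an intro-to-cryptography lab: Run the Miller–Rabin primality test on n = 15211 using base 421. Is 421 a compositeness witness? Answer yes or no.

n − 1 = 15210 = 2^1 · 7605, so s = 1 and d = 7605.
x_0 = 421^7605 mod 15211 = 659.
x_0 ∉ {1, 15210} and s = 1, so 421 is a Miller–Rabin witness and 15211 is composite.

yes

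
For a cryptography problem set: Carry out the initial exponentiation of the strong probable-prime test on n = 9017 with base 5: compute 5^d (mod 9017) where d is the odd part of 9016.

n − 1 = 9016 = 2^3 · 1127, so s = 3 and d = 1127.
5^1127 mod 9017 = 2013.

2013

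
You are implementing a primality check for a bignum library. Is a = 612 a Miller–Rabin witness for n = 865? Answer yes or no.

no

n − 1 = 864 = 2^5 · 27, so s = 5 and d = 27.
By repeated squaring, 612^27 ≡ 253 (mod 865).
x_0 = 612^27 mod 865 = 253.
x_0 is neither 1 nor 864, so continue squaring.
x_1 = 253^2 mod 865 = 864.
x_1 ≡ −1, so 612 is not a witness.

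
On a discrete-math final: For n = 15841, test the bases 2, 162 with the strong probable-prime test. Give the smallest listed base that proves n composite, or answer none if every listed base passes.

n − 1 = 15840 = 2^5 · 495, so s = 5 and d = 495.
Base 2: x_0 = 2^495 mod 15841 = 1. x_0 = 1, so 2 is not a witness.
Base 162: x_0 = 162^495 mod 15841 = 1. x_0 = 1, so 162 is not a witness.
No listed base is a witness for 15841.

none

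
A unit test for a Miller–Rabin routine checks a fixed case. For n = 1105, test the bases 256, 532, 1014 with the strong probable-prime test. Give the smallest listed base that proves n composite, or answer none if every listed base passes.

n − 1 = 1104 = 2^4 · 69, so s = 4 and d = 69.
Base 256: x_0 = 256^69 mod 1105 = 1. x_0 = 1, so 256 is not a witness.
Base 532: x_0 = 532^69 mod 1105 = 337. x_0 is neither 1 nor 1104, so continue squaring. x_1 = 337^2 mod 1105 = 859. x_2 = 859^2 mod 1105 = 846. x_3 = 846^2 mod 1105 = 781. Reached i = s−1 = 3 without hitting −1: 532 is a Miller–Rabin witness and 1105 is composite.
Base 1014: x_0 = 1014^69 mod 1105 = 299. x_0 is neither 1 nor 1104, so continue squaring. x_1 = 299^2 mod 1105 = 1001. x_2 = 1001^2 mod 1105 = 871. x_3 = 871^2 mod 1105 = 611. Reached i = s−1 = 3 without hitting −1: 1014 is a Miller–Rabin witness and 1105 is composite.
The smallest witness among the given bases is 532.

532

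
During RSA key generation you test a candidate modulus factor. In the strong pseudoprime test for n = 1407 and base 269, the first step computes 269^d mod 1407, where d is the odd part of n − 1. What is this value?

n − 1 = 1406 = 2^1 · 703, so s = 1 and d = 703.
Repeated squaring mod 1407: 269^1 ≡ 269, 269^2 ≡ 604, 269^4 ≡ 403, 269^8 ≡ 604, 269^16 ≡ 403, 269^32 ≡ 604, 269^64 ≡ 403, 269^128 ≡ 604, 269^256 ≡ 403, 269^512 ≡ 604.
703 = 512 + 128 + 32 + 16 + 8 + 4 + 2 + 1, so 269^703 ≡ 604·604·604·403·604·403·604·269 ≡ 269 (mod 1407).

269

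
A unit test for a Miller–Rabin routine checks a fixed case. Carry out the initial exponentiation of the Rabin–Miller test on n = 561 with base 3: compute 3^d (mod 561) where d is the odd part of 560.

n − 1 = 560 = 2^4 · 35, so s = 4 and d = 35.
3^35 mod 561 = 78.

78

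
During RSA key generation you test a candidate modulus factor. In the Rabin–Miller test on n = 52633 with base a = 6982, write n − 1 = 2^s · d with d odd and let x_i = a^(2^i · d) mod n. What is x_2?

n − 1 = 52632 = 2^3 · 6579, so s = 3 and d = 6579.
Repeated squaring mod 52633: 6982^1 ≡ 6982, 6982^2 ≡ 10166, 6982^4 ≡ 28977, 6982^8 ≡ 12280, 6982^16 ≡ 4855, 6982^32 ≡ 44074, 6982^64 ≡ 43978, 6982^128 ≡ 12266, 6982^256 ≡ 29642, 6982^512 ≡ 45495, 6982^1024 ≡ 2300, 6982^2048 ≡ 26700, 6982^4096 ≡ 28648.
6579 = 4096 + 2048 + 256 + 128 + 32 + 16 + 2 + 1, so 6982^6579 ≡ 28648·26700·29642·12266·44074·4855·10166·6982 ≡ 26781 (mod 52633).
x_0 = 26781.
x_1 = 26781^2 mod 52633 = 44703.
x_2 = 44703^2 mod 52633 = 41098.

41098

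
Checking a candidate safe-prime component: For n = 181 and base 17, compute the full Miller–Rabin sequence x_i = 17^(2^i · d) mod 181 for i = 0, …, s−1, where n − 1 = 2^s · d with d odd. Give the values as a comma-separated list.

n − 1 = 180 = 2^2 · 45, so s = 2 and d = 45.
x_0 = 17^45 mod 181 = 19.
x_1 = 19^2 mod 181 = 180.

19, 180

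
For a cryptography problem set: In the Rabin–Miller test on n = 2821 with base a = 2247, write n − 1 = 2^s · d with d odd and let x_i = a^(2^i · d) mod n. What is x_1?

n − 1 = 2820 = 2^2 · 705, so s = 2 and d = 705.
By repeated squaring, 2247^705 ≡ 1022 (mod 2821).
x_0 = 1022.
x_1 = 1022^2 mod 2821 = 714.

714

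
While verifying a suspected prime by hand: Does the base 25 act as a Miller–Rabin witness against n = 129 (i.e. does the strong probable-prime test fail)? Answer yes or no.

n − 1 = 128 = 2^7 · 1, so s = 7 and d = 1.
x_0 = 25^1 mod 129 = 25.
x_0 is neither 1 nor 128, so continue squaring.
x_1 = 25^2 mod 129 = 109.
x_2 = 109^2 mod 129 = 13.
x_3 = 13^2 mod 129 = 40.
x_4 = 40^2 mod 129 = 52.
x_5 = 52^2 mod 129 = 124.
x_6 = 124^2 mod 129 = 25.
Reached i = s−1 = 6 without hitting −1: 25 is a Miller–Rabin witness and 129 is composite.

yes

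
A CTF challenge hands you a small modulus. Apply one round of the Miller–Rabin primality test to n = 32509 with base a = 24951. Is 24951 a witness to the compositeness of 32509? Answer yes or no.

yes

n − 1 = 32508 = 2^2 · 8127, so s = 2 and d = 8127.
Repeated squaring mod 32509: 24951^1 ≡ 24951, 24951^2 ≡ 5051, 24951^4 ≡ 25545, 24951^8 ≡ 26377, 24951^16 ≡ 21020, 24951^32 ≡ 10581, 24951^64 ≡ 29074, 24951^128 ≡ 30967, 24951^256 ≡ 4607, 24951^512 ≡ 28581, 24951^1024 ≡ 19918, 24951^2048 ≡ 19397, 24951^4096 ≡ 16952.
8127 = 4096 + 2048 + 1024 + 512 + 256 + 128 + 32 + 16 + 8 + 4 + 2 + 1, so 24951^8127 ≡ 16952·19397·19918·28581·4607·30967·10581·21020·26377·25545·5051·24951 ≡ 25271 (mod 32509).
x_0 = 24951^8127 mod 32509 = 25271.
x_0 is neither 1 nor 32508, so continue squaring.
x_1 = 25271^2 mod 32509 = 16645.
Reached i = s−1 = 1 without hitting −1: 24951 is a Miller–Rabin witness and 32509 is composite.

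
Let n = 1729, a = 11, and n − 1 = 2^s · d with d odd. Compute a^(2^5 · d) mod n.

n − 1 = 1728 = 2^6 · 27, so s = 6 and d = 27.
Repeated squaring mod 1729: 11^1 ≡ 11, 11^2 ≡ 121, 11^4 ≡ 809, 11^8 ≡ 919, 11^16 ≡ 809.
27 = 16 + 8 + 2 + 1, so 11^27 ≡ 809·919·121·11 ≡ 1331 (mod 1729).
x_0 = 1331.
x_1 = 1331^2 mod 1729 = 1065.
x_2 = 1065^2 mod 1729 = 1.
x_3 = 1^2 mod 1729 = 1.
x_4 = 1^2 mod 1729 = 1.
x_5 = 1^2 mod 1729 = 1.

1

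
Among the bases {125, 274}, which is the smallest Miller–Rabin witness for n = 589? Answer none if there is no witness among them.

none

n − 1 = 588 = 2^2 · 147, so s = 2 and d = 147.
Base 125: x_0 = 125^147 mod 589 = 1. x_0 = 1, so 125 is not a witness.
Base 274: x_0 = 274^147 mod 589 = 588. x_0 = 588 ≡ −1, so 274 is not a witness.
No listed base is a witness for 589.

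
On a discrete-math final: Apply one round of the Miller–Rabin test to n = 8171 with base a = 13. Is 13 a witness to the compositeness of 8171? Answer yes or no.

no

n − 1 = 8170 = 2^1 · 4085, so s = 1 and d = 4085.
x_0 = 13^4085 mod 8171 = 8170.
x_0 = 8170 ≡ −1, so 13 is not a witness.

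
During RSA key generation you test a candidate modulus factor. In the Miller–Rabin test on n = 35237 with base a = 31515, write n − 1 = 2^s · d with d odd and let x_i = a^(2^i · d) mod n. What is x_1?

26484

n − 1 = 35236 = 2^2 · 8809, so s = 2 and d = 8809.
x_0 = 31515^8809 mod 35237 = 17626.
x_1 = 17626^2 mod 35237 = 26484.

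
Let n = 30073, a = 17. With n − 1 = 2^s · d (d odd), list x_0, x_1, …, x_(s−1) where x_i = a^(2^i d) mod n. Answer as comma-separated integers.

6885, 8177, 11050

n − 1 = 30072 = 2^3 · 3759, so s = 3 and d = 3759.
x_0 = 17^3759 mod 30073 = 6885.
x_1 = 6885^2 mod 30073 = 8177.
x_2 = 8177^2 mod 30073 = 11050.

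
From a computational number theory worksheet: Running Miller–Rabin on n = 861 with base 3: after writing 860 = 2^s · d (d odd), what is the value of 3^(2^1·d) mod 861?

606

n − 1 = 860 = 2^2 · 215, so s = 2 and d = 215.
Repeated squaring mod 861: 3^1 ≡ 3, 3^2 ≡ 9, 3^4 ≡ 81, 3^8 ≡ 534, 3^16 ≡ 165, 3^32 ≡ 534, 3^64 ≡ 165, 3^128 ≡ 534.
215 = 128 + 64 + 16 + 4 + 2 + 1, so 3^215 ≡ 534·165·165·81·9·3 ≡ 96 (mod 861).
x_0 = 96.
x_1 = 96^2 mod 861 = 606.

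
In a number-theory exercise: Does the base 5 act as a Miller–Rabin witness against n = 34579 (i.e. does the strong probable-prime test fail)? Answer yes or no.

yes

n − 1 = 34578 = 2^1 · 17289, so s = 1 and d = 17289.
x_0 = 5^17289 mod 34579 = 34552.
x_0 ∉ {1, 34578} and s = 1, so 5 is a Miller–Rabin witness and 34579 is composite.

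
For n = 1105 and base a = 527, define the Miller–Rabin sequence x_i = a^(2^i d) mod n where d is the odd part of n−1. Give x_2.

n − 1 = 1104 = 2^4 · 69, so s = 4 and d = 69.
Repeated squaring mod 1105: 527^1 ≡ 527, 527^2 ≡ 374, 527^4 ≡ 646, 527^8 ≡ 731, 527^16 ≡ 646, 527^32 ≡ 731, 527^64 ≡ 646.
69 = 64 + 4 + 1, so 527^69 ≡ 646·646·527 ≡ 697 (mod 1105).
x_0 = 697.
x_1 = 697^2 mod 1105 = 714.
x_2 = 714^2 mod 1105 = 391.

391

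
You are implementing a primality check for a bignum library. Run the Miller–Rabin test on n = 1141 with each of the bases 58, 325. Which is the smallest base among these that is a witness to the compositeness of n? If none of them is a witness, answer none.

n − 1 = 1140 = 2^2 · 285, so s = 2 and d = 285.
Base 58: x_0 = 58^285 mod 1141 = 1. x_0 = 1, so 58 is not a witness.
Base 325: x_0 = 325^285 mod 1141 = 1140. x_0 = 1140 ≡ −1, so 325 is not a witness.
No listed base is a witness for 1141.

none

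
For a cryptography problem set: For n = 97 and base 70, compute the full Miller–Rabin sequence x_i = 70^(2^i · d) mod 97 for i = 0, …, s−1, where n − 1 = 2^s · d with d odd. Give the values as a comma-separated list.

n − 1 = 96 = 2^5 · 3, so s = 5 and d = 3.
x_0 = 70^3 mod 97 = 8.
x_1 = 8^2 mod 97 = 64.
x_2 = 64^2 mod 97 = 22.
x_3 = 22^2 mod 97 = 96.
x_4 = 96^2 mod 97 = 1.

8, 64, 22, 96, 1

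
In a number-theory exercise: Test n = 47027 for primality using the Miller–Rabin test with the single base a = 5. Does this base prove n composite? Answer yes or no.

yes

n − 1 = 47026 = 2^1 · 23513, so s = 1 and d = 23513.
Repeated squaring mod 47027: 5^1 ≡ 5, 5^2 ≡ 25, 5^4 ≡ 625, 5^8 ≡ 14409, 5^16 ≡ 42103, 5^32 ≡ 26871, 5^64 ≡ 45110, 5^128 ≡ 6783, 5^256 ≡ 16683, 5^512 ≡ 16703, 5^1024 ≡ 26045, 5^2048 ≡ 24577, 5^4096 ≡ 14141, 5^8192 ≡ 9077, 5^16384 ≡ 625.
23513 = 16384 + 4096 + 2048 + 512 + 256 + 128 + 64 + 16 + 8 + 1, so 5^23513 ≡ 625·14141·24577·16703·16683·6783·45110·42103·14409·5 ≡ 15742 (mod 47027).
x_0 = 5^23513 mod 47027 = 15742.
x_0 ∉ {1, 47026} and s = 1, so 5 is a Miller–Rabin witness and 47027 is composite.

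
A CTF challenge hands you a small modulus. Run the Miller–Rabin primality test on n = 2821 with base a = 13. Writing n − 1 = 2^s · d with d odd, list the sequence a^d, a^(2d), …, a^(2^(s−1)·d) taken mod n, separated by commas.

650, 2171

n − 1 = 2820 = 2^2 · 705, so s = 2 and d = 705.
x_0 = 13^705 mod 2821 = 650.
x_1 = 650^2 mod 2821 = 2171.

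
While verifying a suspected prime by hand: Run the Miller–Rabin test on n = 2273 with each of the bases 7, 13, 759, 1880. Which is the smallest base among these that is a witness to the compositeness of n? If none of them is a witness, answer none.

n − 1 = 2272 = 2^5 · 71, so s = 5 and d = 71.
Base 7: x_0 = 7^71 mod 2273 = 1293. x_0 is neither 1 nor 2272, so continue squaring. x_1 = 1293^2 mod 2273 = 1194. x_2 = 1194^2 mod 2273 = 465. x_3 = 465^2 mod 2273 = 290. x_4 = 290^2 mod 2273 = 2272. x_4 ≡ −1, so 7 is not a witness.
Base 13: x_0 = 13^71 mod 2273 = 1293. x_0 is neither 1 nor 2272, so continue squaring. x_1 = 1293^2 mod 2273 = 1194. x_2 = 1194^2 mod 2273 = 465. x_3 = 465^2 mod 2273 = 290. x_4 = 290^2 mod 2273 = 2272. x_4 ≡ −1, so 13 is not a witness.
Base 759: x_0 = 759^71 mod 2273 = 475. x_0 is neither 1 nor 2272, so continue squaring. x_1 = 475^2 mod 2273 = 598. x_2 = 598^2 mod 2273 = 743. x_3 = 743^2 mod 2273 = 1983. x_4 = 1983^2 mod 2273 = 2272. x_4 ≡ −1, so 759 is not a witness.
Base 1880: x_0 = 1880^71 mod 2273 = 780. x_0 is neither 1 nor 2272, so continue squaring. x_1 = 780^2 mod 2273 = 1509. x_2 = 1509^2 mod 2273 = 1808. x_3 = 1808^2 mod 2273 = 290. x_4 = 290^2 mod 2273 = 2272. x_4 ≡ −1, so 1880 is not a witness.
No listed base is a witness for 2273.

none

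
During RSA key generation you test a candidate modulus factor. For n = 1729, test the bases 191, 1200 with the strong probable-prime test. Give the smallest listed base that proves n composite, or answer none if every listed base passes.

n − 1 = 1728 = 2^6 · 27, so s = 6 and d = 27.
Base 191: x_0 = 191^27 mod 1729 = 1. x_0 = 1, so 191 is not a witness.
Base 1200: x_0 = 1200^27 mod 1729 = 1728. x_0 = 1728 ≡ −1, so 1200 is not a witness.
No listed base is a witness for 1729.

none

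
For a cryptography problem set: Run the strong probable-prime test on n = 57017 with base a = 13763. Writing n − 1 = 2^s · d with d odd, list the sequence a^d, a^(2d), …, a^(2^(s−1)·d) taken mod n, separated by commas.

21385, 41885, 54169

n − 1 = 57016 = 2^3 · 7127, so s = 3 and d = 7127.
x_0 = 13763^7127 mod 57017 = 21385.
x_1 = 21385^2 mod 57017 = 41885.
x_2 = 41885^2 mod 57017 = 54169.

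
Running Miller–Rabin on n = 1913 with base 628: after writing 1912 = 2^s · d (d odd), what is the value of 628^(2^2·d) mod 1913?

1912

n − 1 = 1912 = 2^3 · 239, so s = 3 and d = 239.
x_0 = 628^239 mod 1913 = 922.
x_1 = 922^2 mod 1913 = 712.
x_2 = 712^2 mod 1913 = 1912.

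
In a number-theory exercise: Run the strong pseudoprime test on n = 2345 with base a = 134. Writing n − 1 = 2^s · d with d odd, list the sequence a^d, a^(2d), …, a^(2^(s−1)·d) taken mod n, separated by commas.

n − 1 = 2344 = 2^3 · 293, so s = 3 and d = 293.
x_0 = 134^293 mod 2345 = 134.
x_1 = 134^2 mod 2345 = 1541.
x_2 = 1541^2 mod 2345 = 1541.

134, 1541, 1541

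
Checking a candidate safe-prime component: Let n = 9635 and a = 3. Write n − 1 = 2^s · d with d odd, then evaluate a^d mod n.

6973

n − 1 = 9634 = 2^1 · 4817, so s = 1 and d = 4817.
Repeated squaring mod 9635: 3^1 ≡ 3, 3^2 ≡ 9, 3^4 ≡ 81, 3^8 ≡ 6561, 3^16 ≡ 7176, 3^32 ≡ 5536, 3^64 ≡ 7996, 3^128 ≡ 7791, 3^256 ≡ 8816, 3^512 ≡ 5946, 3^1024 ≡ 4101, 3^2048 ≡ 5126, 3^4096 ≡ 1231.
4817 = 4096 + 512 + 128 + 64 + 16 + 1, so 3^4817 ≡ 1231·5946·7791·7996·7176·3 ≡ 6973 (mod 9635).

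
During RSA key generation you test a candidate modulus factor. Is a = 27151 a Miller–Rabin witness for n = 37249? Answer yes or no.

n − 1 = 37248 = 2^7 · 291, so s = 7 and d = 291.
x_0 = 27151^291 mod 37249 = 19906.
x_0 is neither 1 nor 37248, so continue squaring.
x_1 = 19906^2 mod 37249 = 31223.
x_2 = 31223^2 mod 37249 = 32150.
x_3 = 32150^2 mod 37249 = 37248.
x_3 ≡ −1, so 27151 is not a witness.

no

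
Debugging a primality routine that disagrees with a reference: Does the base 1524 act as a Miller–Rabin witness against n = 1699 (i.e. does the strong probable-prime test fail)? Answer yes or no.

no

n − 1 = 1698 = 2^1 · 849, so s = 1 and d = 849.
x_0 = 1524^849 mod 1699 = 1698.
x_0 = 1698 ≡ −1, so 1524 is not a witness.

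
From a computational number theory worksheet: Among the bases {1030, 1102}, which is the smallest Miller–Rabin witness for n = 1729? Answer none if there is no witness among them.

1102

n − 1 = 1728 = 2^6 · 27, so s = 6 and d = 27.
Base 1030: x_0 = 1030^27 mod 1729 = 1. x_0 = 1, so 1030 is not a witness.
Base 1102: x_0 = 1102^27 mod 1729 = 1273. x_0 is neither 1 nor 1728, so continue squaring. x_1 = 1273^2 mod 1729 = 456. x_2 = 456^2 mod 1729 = 456. x_3 = 456^2 mod 1729 = 456. x_4 = 456^2 mod 1729 = 456. x_5 = 456^2 mod 1729 = 456. Reached i = s−1 = 5 without hitting −1: 1102 is a Miller–Rabin witness and 1729 is composite.
The smallest witness among the given bases is 1102.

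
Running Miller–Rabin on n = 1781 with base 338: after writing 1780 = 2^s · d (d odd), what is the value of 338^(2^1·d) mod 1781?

n − 1 = 1780 = 2^2 · 445, so s = 2 and d = 445.
x_0 = 338^445 mod 1781 = 611.
x_1 = 611^2 mod 1781 = 1092.

1092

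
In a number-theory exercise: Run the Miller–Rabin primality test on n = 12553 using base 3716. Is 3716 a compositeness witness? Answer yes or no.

n − 1 = 12552 = 2^3 · 1569, so s = 3 and d = 1569.
x_0 = 3716^1569 mod 12553 = 1.
x_0 = 1, so 3716 is not a witness.

no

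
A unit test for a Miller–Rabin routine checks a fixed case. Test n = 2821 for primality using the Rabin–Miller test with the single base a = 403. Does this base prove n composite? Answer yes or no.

n − 1 = 2820 = 2^2 · 705, so s = 2 and d = 705.
x_0 = 403^705 mod 2821 = 806.
x_0 is neither 1 nor 2820, so continue squaring.
x_1 = 806^2 mod 2821 = 806.
Reached i = s−1 = 1 without hitting −1: 403 is a Miller–Rabin witness and 2821 is composite.

yes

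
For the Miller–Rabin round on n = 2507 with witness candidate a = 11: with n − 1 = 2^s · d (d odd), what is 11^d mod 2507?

n − 1 = 2506 = 2^1 · 1253, so s = 1 and d = 1253.
By repeated squaring, 11^1253 ≡ 274 (mod 2507).

274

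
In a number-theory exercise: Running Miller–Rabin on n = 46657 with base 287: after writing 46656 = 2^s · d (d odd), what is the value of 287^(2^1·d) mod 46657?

14431

n − 1 = 46656 = 2^6 · 729, so s = 6 and d = 729.
x_0 = 287^729 mod 46657 = 1405.
x_1 = 1405^2 mod 46657 = 14431.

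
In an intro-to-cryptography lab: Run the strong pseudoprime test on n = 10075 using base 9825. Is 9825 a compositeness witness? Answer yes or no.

n − 1 = 10074 = 2^1 · 5037, so s = 1 and d = 5037.
x_0 = 9825^5037 mod 10075 = 8800.
x_0 ∉ {1, 10074} and s = 1, so 9825 is a Miller–Rabin witness and 10075 is composite.

yes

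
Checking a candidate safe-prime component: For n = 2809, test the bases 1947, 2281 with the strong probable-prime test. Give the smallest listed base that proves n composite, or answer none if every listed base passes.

n − 1 = 2808 = 2^3 · 351, so s = 3 and d = 351.
Base 1947: x_0 = 1947^351 mod 2809 = 500. x_0 is neither 1 nor 2808, so continue squaring. x_1 = 500^2 mod 2809 = 2808. x_1 ≡ −1, so 1947 is not a witness.
Base 2281: x_0 = 2281^351 mod 2809 = 76. x_0 is neither 1 nor 2808, so continue squaring. x_1 = 76^2 mod 2809 = 158. x_2 = 158^2 mod 2809 = 2492. Reached i = s−1 = 2 without hitting −1: 2281 is a Miller–Rabin witness and 2809 is composite.
The smallest witness among the given bases is 2281.

2281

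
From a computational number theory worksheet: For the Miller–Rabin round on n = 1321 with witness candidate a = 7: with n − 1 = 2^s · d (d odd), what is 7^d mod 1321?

n − 1 = 1320 = 2^3 · 165, so s = 3 and d = 165.
7^165 mod 1321 = 950.

950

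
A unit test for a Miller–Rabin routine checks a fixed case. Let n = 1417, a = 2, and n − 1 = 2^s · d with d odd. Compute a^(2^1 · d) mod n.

n − 1 = 1416 = 2^3 · 177, so s = 3 and d = 177.
Repeated squaring mod 1417: 2^1 ≡ 2, 2^2 ≡ 4, 2^4 ≡ 16, 2^8 ≡ 256, 2^16 ≡ 354, 2^32 ≡ 620, 2^64 ≡ 393, 2^128 ≡ 1413.
177 = 128 + 32 + 16 + 1, so 2^177 ≡ 1413·620·354·2 ≡ 1240 (mod 1417).
x_0 = 1240.
x_1 = 1240^2 mod 1417 = 155.

155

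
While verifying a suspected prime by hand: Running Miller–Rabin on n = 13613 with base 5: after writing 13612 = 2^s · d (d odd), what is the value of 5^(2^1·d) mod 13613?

n − 1 = 13612 = 2^2 · 3403, so s = 2 and d = 3403.
x_0 = 5^3403 mod 13613 = 13448.
x_1 = 13448^2 mod 13613 = 13612.

13612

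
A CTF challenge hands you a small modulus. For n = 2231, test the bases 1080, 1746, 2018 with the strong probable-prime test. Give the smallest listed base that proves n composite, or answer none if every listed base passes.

n − 1 = 2230 = 2^1 · 1115, so s = 1 and d = 1115.
Base 1080: x_0 = 1080^1115 mod 2231 = 689. x_0 ∉ {1, 2230} and s = 1, so 1080 is a Miller–Rabin witness and 2231 is composite.
Base 1746: x_0 = 1746^1115 mod 2231 = 582. x_0 ∉ {1, 2230} and s = 1, so 1746 is a Miller–Rabin witness and 2231 is composite.
Base 2018: x_0 = 2018^1115 mod 2231 = 1004. x_0 ∉ {1, 2230} and s = 1, so 2018 is a Miller–Rabin witness and 2231 is composite.
The smallest witness among the given bases is 1080.

1080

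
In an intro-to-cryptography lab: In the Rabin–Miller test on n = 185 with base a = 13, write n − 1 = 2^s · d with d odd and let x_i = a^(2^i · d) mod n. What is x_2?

16

n − 1 = 184 = 2^3 · 23, so s = 3 and d = 23.
By repeated squaring, 13^23 ≡ 2 (mod 185).
x_0 = 2.
x_1 = 2^2 mod 185 = 4.
x_2 = 4^2 mod 185 = 16.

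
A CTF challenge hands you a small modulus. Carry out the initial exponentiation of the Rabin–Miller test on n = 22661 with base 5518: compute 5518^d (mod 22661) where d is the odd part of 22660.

7626

n − 1 = 22660 = 2^2 · 5665, so s = 2 and d = 5665.
Repeated squaring mod 22661: 5518^1 ≡ 5518, 5518^2 ≡ 14601, 5518^4 ≡ 17174, 5518^8 ≡ 13361, 5518^16 ≡ 15624, 5518^32 ≡ 5084, 5518^64 ≡ 13516, 5518^128 ≡ 11935, 5518^256 ≡ 19840, 5518^512 ≡ 4030, 5518^1024 ≡ 15624, 5518^2048 ≡ 5084, 5518^4096 ≡ 13516.
5665 = 4096 + 1024 + 512 + 32 + 1, so 5518^5665 ≡ 13516·15624·4030·5084·5518 ≡ 7626 (mod 22661).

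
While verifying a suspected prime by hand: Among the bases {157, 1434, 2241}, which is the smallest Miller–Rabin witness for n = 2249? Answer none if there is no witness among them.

n − 1 = 2248 = 2^3 · 281, so s = 3 and d = 281.
Base 157: x_0 = 157^281 mod 2249 = 1275. x_0 is neither 1 nor 2248, so continue squaring. x_1 = 1275^2 mod 2249 = 1847. x_2 = 1847^2 mod 2249 = 1925. Reached i = s−1 = 2 without hitting −1: 157 is a Miller–Rabin witness and 2249 is composite.
Base 1434: x_0 = 1434^281 mod 2249 = 491. x_0 is neither 1 nor 2248, so continue squaring. x_1 = 491^2 mod 2249 = 438. x_2 = 438^2 mod 2249 = 679. Reached i = s−1 = 2 without hitting −1: 1434 is a Miller–Rabin witness and 2249 is composite.
Base 2241: x_0 = 2241^281 mod 2249 = 1331. x_0 is neither 1 nor 2248, so continue squaring. x_1 = 1331^2 mod 2249 = 1598. x_2 = 1598^2 mod 2249 = 989. Reached i = s−1 = 2 without hitting −1: 2241 is a Miller–Rabin witness and 2249 is composite.
The smallest witness among the given bases is 157.

157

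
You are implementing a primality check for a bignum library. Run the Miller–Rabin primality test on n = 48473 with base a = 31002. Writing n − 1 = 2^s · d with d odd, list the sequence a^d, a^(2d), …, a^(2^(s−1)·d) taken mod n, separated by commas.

7406, 25873, 48472

n − 1 = 48472 = 2^3 · 6059, so s = 3 and d = 6059.
x_0 = 31002^6059 mod 48473 = 7406.
x_1 = 7406^2 mod 48473 = 25873.
x_2 = 25873^2 mod 48473 = 48472.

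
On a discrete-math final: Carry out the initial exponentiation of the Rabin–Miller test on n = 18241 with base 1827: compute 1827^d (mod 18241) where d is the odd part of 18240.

n − 1 = 18240 = 2^6 · 285, so s = 6 and d = 285.
1827^285 mod 18241 = 4582.

4582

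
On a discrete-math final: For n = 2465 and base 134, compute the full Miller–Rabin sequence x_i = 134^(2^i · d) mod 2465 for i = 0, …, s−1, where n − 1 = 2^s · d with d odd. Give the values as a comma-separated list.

1549, 956, 1886, 1, 1

n − 1 = 2464 = 2^5 · 77, so s = 5 and d = 77.
x_0 = 134^77 mod 2465 = 1549.
x_1 = 1549^2 mod 2465 = 956.
x_2 = 956^2 mod 2465 = 1886.
x_3 = 1886^2 mod 2465 = 1.
x_4 = 1^2 mod 2465 = 1.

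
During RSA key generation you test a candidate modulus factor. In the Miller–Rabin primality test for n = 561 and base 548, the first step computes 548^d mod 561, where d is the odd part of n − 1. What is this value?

n − 1 = 560 = 2^4 · 35, so s = 4 and d = 35.
548^35 mod 561 = 353.

353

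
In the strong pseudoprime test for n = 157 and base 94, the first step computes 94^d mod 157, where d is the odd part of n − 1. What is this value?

129

n − 1 = 156 = 2^2 · 39, so s = 2 and d = 39.
94^39 mod 157 = 129.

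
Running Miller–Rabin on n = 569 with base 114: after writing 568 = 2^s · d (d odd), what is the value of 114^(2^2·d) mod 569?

1

n − 1 = 568 = 2^3 · 71, so s = 3 and d = 71.
x_0 = 114^71 mod 569 = 1.
x_1 = 1^2 mod 569 = 1.
x_2 = 1^2 mod 569 = 1.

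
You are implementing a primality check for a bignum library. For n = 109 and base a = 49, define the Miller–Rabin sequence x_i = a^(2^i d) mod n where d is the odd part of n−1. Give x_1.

1

n − 1 = 108 = 2^2 · 27, so s = 2 and d = 27.
Repeated squaring mod 109: 49^1 ≡ 49, 49^2 ≡ 3, 49^4 ≡ 9, 49^8 ≡ 81, 49^16 ≡ 21.
27 = 16 + 8 + 2 + 1, so 49^27 ≡ 21·81·3·49 ≡ 1 (mod 109).
x_0 = 1.
x_1 = 1^2 mod 109 = 1.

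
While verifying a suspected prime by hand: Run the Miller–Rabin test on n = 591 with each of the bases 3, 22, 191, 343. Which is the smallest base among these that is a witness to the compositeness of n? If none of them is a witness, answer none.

3

n − 1 = 590 = 2^1 · 295, so s = 1 and d = 295.
Base 3: x_0 = 3^295 mod 591 = 588. x_0 ∉ {1, 590} and s = 1, so 3 is a Miller–Rabin witness and 591 is composite.
Base 22: x_0 = 22^295 mod 591 = 22. x_0 ∉ {1, 590} and s = 1, so 22 is a Miller–Rabin witness and 591 is composite.
Base 191: x_0 = 191^295 mod 591 = 191. x_0 ∉ {1, 590} and s = 1, so 191 is a Miller–Rabin witness and 591 is composite.
Base 343: x_0 = 343^295 mod 591 = 343. x_0 ∉ {1, 590} and s = 1, so 343 is a Miller–Rabin witness and 591 is composite.
The smallest witness among the given bases is 3.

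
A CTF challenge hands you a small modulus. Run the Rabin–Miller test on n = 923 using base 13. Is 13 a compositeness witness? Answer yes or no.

n − 1 = 922 = 2^1 · 461, so s = 1 and d = 461.
x_0 = 13^461 mod 923 = 481.
x_0 ∉ {1, 922} and s = 1, so 13 is a Miller–Rabin witness and 923 is composite.

yes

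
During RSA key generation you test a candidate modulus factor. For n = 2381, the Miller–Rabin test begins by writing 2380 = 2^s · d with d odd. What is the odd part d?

Halving: 2380 → 1190 → 595; 595 is odd.
So 2380 = 2^2 · 595.

595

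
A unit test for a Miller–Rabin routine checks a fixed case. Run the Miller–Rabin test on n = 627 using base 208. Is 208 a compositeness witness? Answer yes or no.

n − 1 = 626 = 2^1 · 313, so s = 1 and d = 313.
Repeated squaring mod 627: 208^1 ≡ 208, 208^2 ≡ 1, 208^4 ≡ 1, 208^8 ≡ 1, 208^16 ≡ 1, 208^32 ≡ 1, 208^64 ≡ 1, 208^128 ≡ 1, 208^256 ≡ 1.
313 = 256 + 32 + 16 + 8 + 1, so 208^313 ≡ 1·1·1·1·208 ≡ 208 (mod 627).
x_0 = 208^313 mod 627 = 208.
x_0 ∉ {1, 626} and s = 1, so 208 is a Miller–Rabin witness and 627 is composite.

yes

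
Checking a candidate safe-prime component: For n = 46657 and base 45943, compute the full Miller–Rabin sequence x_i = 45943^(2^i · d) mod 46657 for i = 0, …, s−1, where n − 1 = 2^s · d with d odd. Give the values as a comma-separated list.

n − 1 = 46656 = 2^6 · 729, so s = 6 and d = 729.
x_0 = 45943^729 mod 46657 = 23570.
x_1 = 23570^2 mod 46657 = 1.
x_2 = 1^2 mod 46657 = 1.
x_3 = 1^2 mod 46657 = 1.
x_4 = 1^2 mod 46657 = 1.
x_5 = 1^2 mod 46657 = 1.

23570, 1, 1, 1, 1, 1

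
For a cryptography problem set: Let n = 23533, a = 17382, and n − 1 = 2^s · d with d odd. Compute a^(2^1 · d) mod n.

n − 1 = 23532 = 2^2 · 5883, so s = 2 and d = 5883.
x_0 = 17382^5883 mod 23533 = 14635.
x_1 = 14635^2 mod 23533 = 9392.

9392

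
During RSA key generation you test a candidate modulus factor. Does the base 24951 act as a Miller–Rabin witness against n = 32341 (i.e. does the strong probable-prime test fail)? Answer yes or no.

n − 1 = 32340 = 2^2 · 8085, so s = 2 and d = 8085.
x_0 = 24951^8085 mod 32341 = 12627.
x_0 is neither 1 nor 32340, so continue squaring.
x_1 = 12627^2 mod 32341 = 32340.
x_1 ≡ −1, so 24951 is not a witness.

no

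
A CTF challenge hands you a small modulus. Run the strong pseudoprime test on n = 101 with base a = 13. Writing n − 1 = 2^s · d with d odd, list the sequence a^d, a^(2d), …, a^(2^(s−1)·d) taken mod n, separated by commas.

n − 1 = 100 = 2^2 · 25, so s = 2 and d = 25.
x_0 = 13^25 mod 101 = 100.
x_1 = 100^2 mod 101 = 1.

100, 1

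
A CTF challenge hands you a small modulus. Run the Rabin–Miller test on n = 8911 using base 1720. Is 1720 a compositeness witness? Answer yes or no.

no

n − 1 = 8910 = 2^1 · 4455, so s = 1 and d = 4455.
By repeated squaring, 1720^4455 ≡ 8910 (mod 8911).
x_0 = 1720^4455 mod 8911 = 8910.
x_0 = 8910 ≡ −1, so 1720 is not a witness.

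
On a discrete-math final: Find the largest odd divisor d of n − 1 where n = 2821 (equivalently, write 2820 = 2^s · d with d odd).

705

Halving: 2820 → 1410 → 705; 705 is odd.
So 2820 = 2^2 · 705.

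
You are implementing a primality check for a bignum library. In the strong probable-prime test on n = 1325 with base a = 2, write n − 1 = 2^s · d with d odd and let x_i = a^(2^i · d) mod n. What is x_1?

n − 1 = 1324 = 2^2 · 331, so s = 2 and d = 331.
x_0 = 2^331 mod 1325 = 648.
x_1 = 648^2 mod 1325 = 1204.

1204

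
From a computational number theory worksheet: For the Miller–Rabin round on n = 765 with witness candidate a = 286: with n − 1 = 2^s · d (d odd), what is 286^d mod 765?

436

n − 1 = 764 = 2^2 · 191, so s = 2 and d = 191.
Repeated squaring mod 765: 286^1 ≡ 286, 286^2 ≡ 706, 286^4 ≡ 421, 286^8 ≡ 526, 286^16 ≡ 511, 286^32 ≡ 256, 286^64 ≡ 511, 286^128 ≡ 256.
191 = 128 + 32 + 16 + 8 + 4 + 2 + 1, so 286^191 ≡ 256·256·511·526·421·706·286 ≡ 436 (mod 765).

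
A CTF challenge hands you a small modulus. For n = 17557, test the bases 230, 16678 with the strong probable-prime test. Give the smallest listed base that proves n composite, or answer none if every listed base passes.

n − 1 = 17556 = 2^2 · 4389, so s = 2 and d = 4389.
Base 230: x_0 = 230^4389 mod 17557 = 17556. x_0 = 17556 ≡ −1, so 230 is not a witness.
Base 16678: x_0 = 16678^4389 mod 17557 = 11565. x_0 is neither 1 nor 17556, so continue squaring. x_1 = 11565^2 mod 17557 = 17556. x_1 ≡ −1, so 16678 is not a witness.
No listed base is a witness for 17557.

none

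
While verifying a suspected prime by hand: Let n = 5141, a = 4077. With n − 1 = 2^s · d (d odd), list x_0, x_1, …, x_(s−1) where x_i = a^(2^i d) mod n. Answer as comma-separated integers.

1812, 3386

n − 1 = 5140 = 2^2 · 1285, so s = 2 and d = 1285.
x_0 = 4077^1285 mod 5141 = 1812.
x_1 = 1812^2 mod 5141 = 3386.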